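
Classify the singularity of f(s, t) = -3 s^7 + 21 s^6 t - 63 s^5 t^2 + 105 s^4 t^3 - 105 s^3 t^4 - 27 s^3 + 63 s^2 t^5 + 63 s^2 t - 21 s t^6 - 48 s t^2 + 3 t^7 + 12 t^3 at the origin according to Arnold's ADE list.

D_8

The Hessian of f at 0 is [[0, 0], [0, 0]] with rank 0, so corank 2. A Groebner basis of the Jacobian ideal J(f) in C{s,t} is {2187*s*t/7 + t^6 - 1458*t^2/7, s*t^2 - 2*t^3/3, s^2 - 5*s*t/3 + 2*t^2/3}; counting standard monomials gives mu = 8. Corank 2; j^3 = -3*(s - t)*(3*s - 2*t)^2 has shape L^2 M (L != M), so D-series; mu = 8 gives D_8.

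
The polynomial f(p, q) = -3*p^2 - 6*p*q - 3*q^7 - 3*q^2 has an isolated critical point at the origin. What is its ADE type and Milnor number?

Type A6, Milnor number mu = 6.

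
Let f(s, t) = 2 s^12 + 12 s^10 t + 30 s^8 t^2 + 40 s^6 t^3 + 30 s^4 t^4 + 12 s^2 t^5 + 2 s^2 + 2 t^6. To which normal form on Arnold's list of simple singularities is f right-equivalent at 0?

A_{5}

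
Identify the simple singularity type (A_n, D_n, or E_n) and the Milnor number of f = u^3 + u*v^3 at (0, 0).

The Hessian of f at 0 is [[0, 0], [0, 0]] with rank 0, so corank 2. A Groebner basis of the Jacobian ideal J(f) in C{u,v} is {u^3, u*v^2, 3*u^2 + v^3}; counting standard monomials gives mu = 7. Corank 2; j^3 = u^3 is a perfect cube, so E-series; the 4-jet and mu = 7 give E_7.

Type E_7, Milnor number mu = 7.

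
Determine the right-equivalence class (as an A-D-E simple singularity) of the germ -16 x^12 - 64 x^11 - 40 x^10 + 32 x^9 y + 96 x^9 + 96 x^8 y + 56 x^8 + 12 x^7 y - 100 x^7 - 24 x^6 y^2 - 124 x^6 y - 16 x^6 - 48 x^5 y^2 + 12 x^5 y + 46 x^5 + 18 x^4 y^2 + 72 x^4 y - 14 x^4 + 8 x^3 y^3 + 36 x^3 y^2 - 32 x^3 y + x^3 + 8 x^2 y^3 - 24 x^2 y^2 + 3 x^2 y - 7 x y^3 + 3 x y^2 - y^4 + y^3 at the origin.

E_{7}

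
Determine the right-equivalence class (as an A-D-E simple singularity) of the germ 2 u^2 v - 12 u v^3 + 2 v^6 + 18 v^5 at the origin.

D_7

The Hessian of f at 0 is [[0, 0], [0, 0]] with rank 0, so corank 2. A Groebner basis of the Jacobian ideal J(f) in C{u,v} is {u^3, u^2*v + 3*u^2/2 - 9*u*v^2/2, -u*v/3 + v^3}; counting standard monomials gives mu = 7. Corank 2; j^3 = 2*u^2*v has shape L^2 M (L != M), so D-series; mu = 7 gives D_7.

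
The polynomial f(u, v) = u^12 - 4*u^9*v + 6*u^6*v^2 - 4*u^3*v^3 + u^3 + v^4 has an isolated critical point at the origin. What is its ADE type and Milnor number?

Type E_{6}, Milnor number mu = 6.

The Hessian of f at 0 is [[0, 0], [0, 0]] with rank 0, so corank 2. A Groebner basis of the Jacobian ideal J(f) in C{u,v} is {v^3, u^2}; counting standard monomials gives mu = 6. Corank 2; j^3 = u^3 is a perfect cube, so E-series; the 4-jet and mu = 6 give E_6.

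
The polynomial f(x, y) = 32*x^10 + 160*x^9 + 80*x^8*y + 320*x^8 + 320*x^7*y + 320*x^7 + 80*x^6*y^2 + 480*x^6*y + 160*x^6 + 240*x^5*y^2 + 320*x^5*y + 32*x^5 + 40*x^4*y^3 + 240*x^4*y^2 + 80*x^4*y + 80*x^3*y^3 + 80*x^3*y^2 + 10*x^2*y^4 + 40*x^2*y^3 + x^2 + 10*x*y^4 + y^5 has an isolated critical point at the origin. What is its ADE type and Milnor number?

Type A4, Milnor number mu = 4.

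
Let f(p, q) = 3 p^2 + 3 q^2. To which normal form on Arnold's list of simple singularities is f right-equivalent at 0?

A_1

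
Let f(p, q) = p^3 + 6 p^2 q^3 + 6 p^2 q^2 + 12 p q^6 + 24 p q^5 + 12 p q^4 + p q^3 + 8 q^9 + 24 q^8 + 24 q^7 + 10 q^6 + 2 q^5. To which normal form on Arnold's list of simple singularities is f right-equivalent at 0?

E7

The Hessian of f at 0 has rank 0. Corank 2; j^3 = p^3 is a perfect cube, so E-series; the 4-jet and mu = 7 give E_7.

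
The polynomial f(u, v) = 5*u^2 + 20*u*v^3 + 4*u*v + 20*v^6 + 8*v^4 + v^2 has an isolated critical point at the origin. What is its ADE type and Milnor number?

Type A_1, Milnor number mu = 1.

The Hessian of f at 0 has rank 2. Corank 0: nondegenerate Morse point, so A_1.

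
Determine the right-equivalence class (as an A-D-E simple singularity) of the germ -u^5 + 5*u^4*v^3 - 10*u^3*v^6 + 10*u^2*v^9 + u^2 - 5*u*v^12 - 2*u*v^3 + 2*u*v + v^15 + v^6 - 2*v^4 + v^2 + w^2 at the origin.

A_4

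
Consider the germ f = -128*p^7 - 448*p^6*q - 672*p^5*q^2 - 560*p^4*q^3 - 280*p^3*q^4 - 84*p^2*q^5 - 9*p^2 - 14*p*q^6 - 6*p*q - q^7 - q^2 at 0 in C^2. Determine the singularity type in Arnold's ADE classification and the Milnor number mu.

The Hessian of f at 0 is [[-18, -6], [-6, -2]] with rank 1, so corank 1. A Groebner basis of the Jacobian ideal J(f) in C{p,q} is {q^6, p + q/3}; counting standard monomials gives mu = 6. Corank 1: A-series; mu = 6 gives A_6.

Type A6, Milnor number mu = 6.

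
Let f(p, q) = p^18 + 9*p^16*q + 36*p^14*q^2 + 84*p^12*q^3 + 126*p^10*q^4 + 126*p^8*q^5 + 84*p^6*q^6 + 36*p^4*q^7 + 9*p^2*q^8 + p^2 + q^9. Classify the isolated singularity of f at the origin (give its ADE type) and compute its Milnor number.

The Hessian of f at 0 has rank 1. Corank 1: A-series; mu = 8 gives A_8.

Type A_{8}, Milnor number mu = 8.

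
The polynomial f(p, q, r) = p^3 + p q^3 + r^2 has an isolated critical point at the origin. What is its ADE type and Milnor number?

Type E7, Milnor number mu = 7.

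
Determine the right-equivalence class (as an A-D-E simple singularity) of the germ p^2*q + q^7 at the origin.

D8

The Hessian of f at 0 has rank 0. Corank 2; j^3 = p^2*q has shape L^2 M (L != M), so D-series; mu = 8 gives D_8.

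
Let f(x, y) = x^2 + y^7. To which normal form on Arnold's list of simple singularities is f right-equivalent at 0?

A_6

The Hessian of f at 0 has rank 1. Corank 1: A-series; mu = 6 gives A_6.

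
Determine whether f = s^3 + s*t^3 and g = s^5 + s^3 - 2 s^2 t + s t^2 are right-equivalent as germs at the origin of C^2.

No.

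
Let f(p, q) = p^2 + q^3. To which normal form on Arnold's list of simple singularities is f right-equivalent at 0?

A_2

The Hessian of f at 0 has rank 1. Corank 1: A-series; mu = 2 gives A_2.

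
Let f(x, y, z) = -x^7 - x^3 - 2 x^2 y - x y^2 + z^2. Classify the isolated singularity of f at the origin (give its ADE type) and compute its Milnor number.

Type D_8, Milnor number mu = 8.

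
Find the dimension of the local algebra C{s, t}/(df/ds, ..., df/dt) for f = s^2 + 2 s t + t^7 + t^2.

6

The Hessian of f at 0 is [[2, 2], [2, 2]] with rank 1, so corank 1. A Groebner basis of the Jacobian ideal J(f) in C{s,t} is {t^6, s + t}; counting standard monomials gives mu = 6. Corank 1: A-series; mu = 6 gives A_6.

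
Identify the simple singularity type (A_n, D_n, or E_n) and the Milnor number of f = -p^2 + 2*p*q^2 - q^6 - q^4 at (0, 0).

The Hessian of f at 0 has rank 1. Corank 1: A-series; mu = 5 gives A_5.

Type A_5, Milnor number mu = 5.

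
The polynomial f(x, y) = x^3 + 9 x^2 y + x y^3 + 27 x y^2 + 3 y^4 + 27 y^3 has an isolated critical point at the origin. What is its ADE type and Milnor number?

Type E_{7}, Milnor number mu = 7.

The Hessian of f at 0 has rank 0. Corank 2; j^3 = (x + 3*y)^3 is a perfect cube, so E-series; the 4-jet and mu = 7 give E_7.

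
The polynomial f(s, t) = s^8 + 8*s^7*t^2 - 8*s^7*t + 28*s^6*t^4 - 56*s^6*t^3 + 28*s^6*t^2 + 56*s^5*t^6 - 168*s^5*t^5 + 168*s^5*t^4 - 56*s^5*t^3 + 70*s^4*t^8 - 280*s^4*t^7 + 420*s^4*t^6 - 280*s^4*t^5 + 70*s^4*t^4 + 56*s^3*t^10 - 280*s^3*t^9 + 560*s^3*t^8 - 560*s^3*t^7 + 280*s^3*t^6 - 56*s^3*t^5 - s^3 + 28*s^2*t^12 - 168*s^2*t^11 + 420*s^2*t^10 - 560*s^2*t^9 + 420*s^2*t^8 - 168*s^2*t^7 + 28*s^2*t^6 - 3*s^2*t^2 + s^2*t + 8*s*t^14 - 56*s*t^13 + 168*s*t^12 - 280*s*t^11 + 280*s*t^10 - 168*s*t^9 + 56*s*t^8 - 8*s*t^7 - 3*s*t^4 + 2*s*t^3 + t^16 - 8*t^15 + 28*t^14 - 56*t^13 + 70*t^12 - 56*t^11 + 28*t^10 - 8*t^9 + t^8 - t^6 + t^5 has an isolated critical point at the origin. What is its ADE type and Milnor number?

Type D_9, Milnor number mu = 9.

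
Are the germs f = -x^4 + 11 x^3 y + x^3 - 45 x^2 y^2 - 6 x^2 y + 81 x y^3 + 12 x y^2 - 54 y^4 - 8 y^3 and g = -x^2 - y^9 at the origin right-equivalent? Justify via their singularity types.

No.

The Hessian of f at 0 has rank 0. Corank 2; j^3 = (x - 2*y)^3 is a perfect cube, so E-series; the 4-jet and mu = 7 give E_7. The Hessian of g at 0 has rank 1. Corank 1: A-series; mu = 8 gives A_8. f is E_7 but g is A_8, hence not right-equivalent.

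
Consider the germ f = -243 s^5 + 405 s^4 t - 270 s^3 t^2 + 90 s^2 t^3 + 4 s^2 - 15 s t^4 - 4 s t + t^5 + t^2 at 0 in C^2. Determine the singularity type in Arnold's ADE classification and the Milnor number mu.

Type A4, Milnor number mu = 4.

The Hessian of f at 0 is [[8, -4], [-4, 2]] with rank 1, so corank 1. A Groebner basis of the Jacobian ideal J(f) in C{s,t} is {t^4, s - t/2}; counting standard monomials gives mu = 4. Corank 1: A-series; mu = 4 gives A_4.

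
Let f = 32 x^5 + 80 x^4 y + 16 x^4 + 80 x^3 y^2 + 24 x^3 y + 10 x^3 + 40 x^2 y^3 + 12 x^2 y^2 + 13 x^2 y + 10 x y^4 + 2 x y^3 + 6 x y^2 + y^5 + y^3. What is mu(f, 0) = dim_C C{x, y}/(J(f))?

4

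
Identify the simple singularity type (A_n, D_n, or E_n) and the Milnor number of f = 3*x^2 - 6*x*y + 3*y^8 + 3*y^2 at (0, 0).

Type A_{7}, Milnor number mu = 7.

The Hessian of f at 0 is [[6, -6], [-6, 6]] with rank 1, so corank 1. A Groebner basis of the Jacobian ideal J(f) in C{x,y} is {y^7, x - y}; counting standard monomials gives mu = 7. Corank 1: A-series; mu = 7 gives A_7.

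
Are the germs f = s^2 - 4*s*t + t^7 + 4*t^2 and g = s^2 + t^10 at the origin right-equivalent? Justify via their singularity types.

No.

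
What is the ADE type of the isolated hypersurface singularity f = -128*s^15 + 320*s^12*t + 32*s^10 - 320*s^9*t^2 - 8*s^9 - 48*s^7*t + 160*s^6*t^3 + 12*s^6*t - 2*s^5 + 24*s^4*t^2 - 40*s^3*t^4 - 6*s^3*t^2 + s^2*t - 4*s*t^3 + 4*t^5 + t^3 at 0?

D_4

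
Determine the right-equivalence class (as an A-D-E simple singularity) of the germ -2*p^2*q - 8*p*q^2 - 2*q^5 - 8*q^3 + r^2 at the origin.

D_6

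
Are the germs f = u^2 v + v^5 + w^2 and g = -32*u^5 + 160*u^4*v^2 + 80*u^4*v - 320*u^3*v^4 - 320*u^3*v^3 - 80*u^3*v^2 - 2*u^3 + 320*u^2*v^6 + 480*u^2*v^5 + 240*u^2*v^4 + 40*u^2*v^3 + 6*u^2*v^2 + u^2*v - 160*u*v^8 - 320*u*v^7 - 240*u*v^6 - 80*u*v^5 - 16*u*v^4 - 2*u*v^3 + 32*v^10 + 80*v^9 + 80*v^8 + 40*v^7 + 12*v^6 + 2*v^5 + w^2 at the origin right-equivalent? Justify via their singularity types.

The Hessian of f at 0 has rank 1. Corank 2; j^3 = u^2*v has shape L^2 M (L != M), so D-series; mu = 6 gives D_6. The Hessian of g at 0 has rank 1. Corank 2; j^3 = -u^2*(2*u - v) has shape L^2 M (L != M), so D-series; mu = 6 gives D_6. Both have type D_6, hence right-equivalent.

Yes.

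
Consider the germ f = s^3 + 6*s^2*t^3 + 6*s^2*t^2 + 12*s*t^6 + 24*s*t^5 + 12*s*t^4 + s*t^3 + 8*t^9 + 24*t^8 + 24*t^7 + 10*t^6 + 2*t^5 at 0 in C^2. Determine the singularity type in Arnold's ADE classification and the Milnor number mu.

Type E_{7}, Milnor number mu = 7.

The Hessian of f at 0 has rank 0. Corank 2; j^3 = s^3 is a perfect cube, so E-series; the 4-jet and mu = 7 give E_7.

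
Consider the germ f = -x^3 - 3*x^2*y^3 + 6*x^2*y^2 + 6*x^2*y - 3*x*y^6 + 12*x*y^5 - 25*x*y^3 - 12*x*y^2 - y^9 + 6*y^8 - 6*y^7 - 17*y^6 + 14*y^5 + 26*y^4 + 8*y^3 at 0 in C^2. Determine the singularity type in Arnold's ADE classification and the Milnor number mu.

Type E_7, Milnor number mu = 7.

The Hessian of f at 0 has rank 0. Corank 2; j^3 = -(x - 2*y)^3 is a perfect cube, so E-series; the 4-jet and mu = 7 give E_7.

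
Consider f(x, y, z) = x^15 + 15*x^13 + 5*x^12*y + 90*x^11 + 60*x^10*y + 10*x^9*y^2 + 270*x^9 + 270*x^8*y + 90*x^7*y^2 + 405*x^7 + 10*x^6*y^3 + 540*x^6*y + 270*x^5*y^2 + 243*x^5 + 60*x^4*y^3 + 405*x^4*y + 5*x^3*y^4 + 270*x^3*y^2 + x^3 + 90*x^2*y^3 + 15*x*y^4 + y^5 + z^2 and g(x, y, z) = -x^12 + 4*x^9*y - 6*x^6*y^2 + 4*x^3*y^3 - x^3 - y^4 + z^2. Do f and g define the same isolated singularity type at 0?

No.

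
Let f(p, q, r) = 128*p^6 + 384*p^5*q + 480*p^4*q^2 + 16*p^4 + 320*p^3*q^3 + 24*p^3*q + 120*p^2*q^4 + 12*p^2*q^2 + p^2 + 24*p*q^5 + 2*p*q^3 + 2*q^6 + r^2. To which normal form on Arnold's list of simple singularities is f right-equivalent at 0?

A5

The Hessian of f at 0 has rank 2. Corank 1: A-series; mu = 5 gives A_5.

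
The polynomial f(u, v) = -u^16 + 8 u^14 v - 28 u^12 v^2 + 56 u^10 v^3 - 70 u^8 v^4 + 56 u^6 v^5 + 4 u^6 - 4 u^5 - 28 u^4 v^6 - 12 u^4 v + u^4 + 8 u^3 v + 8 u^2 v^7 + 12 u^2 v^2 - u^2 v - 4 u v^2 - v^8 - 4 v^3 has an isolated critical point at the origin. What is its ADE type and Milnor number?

The Hessian of f at 0 has rank 0. Corank 2; j^3 = -v*(u + 2*v)^2 has shape L^2 M (L != M), so D-series; mu = 9 gives D_9.

Type D_9, Milnor number mu = 9.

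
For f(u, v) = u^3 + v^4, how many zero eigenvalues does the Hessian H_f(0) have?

2

Hessian at 0 has rank 0.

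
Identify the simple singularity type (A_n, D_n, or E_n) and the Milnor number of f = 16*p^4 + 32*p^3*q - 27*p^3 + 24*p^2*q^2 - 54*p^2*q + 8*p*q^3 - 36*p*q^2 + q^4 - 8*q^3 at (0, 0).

Type E6, Milnor number mu = 6.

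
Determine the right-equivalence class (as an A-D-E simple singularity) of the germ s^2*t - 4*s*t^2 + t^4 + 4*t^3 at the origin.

D_{5}

The Hessian of f at 0 has rank 0. Corank 2; j^3 = t*(s - 2*t)^2 has shape L^2 M (L != M), so D-series; mu = 5 gives D_5.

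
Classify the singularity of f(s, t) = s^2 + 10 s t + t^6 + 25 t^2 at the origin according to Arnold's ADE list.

A_{5}

The Hessian of f at 0 is [[2, 10], [10, 50]] with rank 1, so corank 1. A Groebner basis of the Jacobian ideal J(f) in C{s,t} is {t^5, s + 5*t}; counting standard monomials gives mu = 5. Corank 1: A-series; mu = 5 gives A_5.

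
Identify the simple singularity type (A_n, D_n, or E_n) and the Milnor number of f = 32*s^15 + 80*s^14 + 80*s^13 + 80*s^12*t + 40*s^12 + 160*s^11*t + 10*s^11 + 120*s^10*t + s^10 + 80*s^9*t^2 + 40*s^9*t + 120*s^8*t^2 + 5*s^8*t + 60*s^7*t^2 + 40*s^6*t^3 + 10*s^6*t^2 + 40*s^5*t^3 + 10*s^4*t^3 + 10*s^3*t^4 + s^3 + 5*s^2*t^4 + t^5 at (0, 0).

Type E_{8}, Milnor number mu = 8.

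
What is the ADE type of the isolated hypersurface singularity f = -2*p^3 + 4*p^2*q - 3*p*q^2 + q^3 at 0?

The Hessian of f at 0 has rank 0. Corank 2; j^3 = -(p - q)*(2*p^2 - 2*p*q + q^2) splits into three distinct lines over C (the quadratic factor has nonzero discriminant), so D_4.

D_4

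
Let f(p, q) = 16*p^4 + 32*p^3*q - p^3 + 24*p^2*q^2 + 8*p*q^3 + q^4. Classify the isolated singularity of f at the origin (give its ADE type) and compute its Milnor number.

Type E6, Milnor number mu = 6.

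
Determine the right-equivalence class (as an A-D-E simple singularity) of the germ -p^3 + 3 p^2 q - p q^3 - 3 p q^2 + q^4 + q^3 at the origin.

The Hessian of f at 0 has rank 0. Corank 2; j^3 = -(p - q)^3 is a perfect cube, so E-series; the 4-jet and mu = 7 give E_7.

E7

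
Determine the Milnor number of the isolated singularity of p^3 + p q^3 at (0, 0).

7

The Hessian of f at 0 is [[0, 0], [0, 0]] with rank 0, so corank 2. A Groebner basis of the Jacobian ideal J(f) in C{p,q} is {p^3, p*q^2, 3*p^2 + q^3}; counting standard monomials gives mu = 7. Corank 2; j^3 = p^3 is a perfect cube, so E-series; the 4-jet and mu = 7 give E_7.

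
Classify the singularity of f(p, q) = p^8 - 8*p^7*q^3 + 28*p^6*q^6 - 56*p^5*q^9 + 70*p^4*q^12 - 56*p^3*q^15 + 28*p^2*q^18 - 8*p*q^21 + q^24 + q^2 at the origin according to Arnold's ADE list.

The Hessian of f at 0 is [[0, 0], [0, 2]] with rank 1, so corank 1. A Groebner basis of the Jacobian ideal J(f) in C{p,q} is {p^7, q}; counting standard monomials gives mu = 7. Corank 1: A-series; mu = 7 gives A_7.

A_{7}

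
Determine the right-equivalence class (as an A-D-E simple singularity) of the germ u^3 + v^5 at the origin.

The Hessian of f at 0 has rank 0. Corank 2; j^3 = u^3 is a perfect cube, so E-series; the 5-jet and mu = 8 give E_8.

E8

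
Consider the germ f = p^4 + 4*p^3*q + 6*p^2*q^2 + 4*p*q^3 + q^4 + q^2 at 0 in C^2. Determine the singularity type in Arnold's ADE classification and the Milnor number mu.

Type A_{3}, Milnor number mu = 3.

The Hessian of f at 0 has rank 1. Corank 1: A-series; mu = 3 gives A_3.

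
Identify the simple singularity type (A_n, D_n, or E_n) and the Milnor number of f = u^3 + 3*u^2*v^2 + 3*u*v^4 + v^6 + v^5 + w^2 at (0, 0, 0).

Type E8, Milnor number mu = 8.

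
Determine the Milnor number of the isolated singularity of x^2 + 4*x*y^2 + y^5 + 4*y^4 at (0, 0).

4

The Hessian of f at 0 is [[2, 0], [0, 0]] with rank 1, so corank 1. A Groebner basis of the Jacobian ideal J(f) in C{x,y} is {x^2, x/2 + y^2}; counting standard monomials gives mu = 4. Corank 1: A-series; mu = 4 gives A_4.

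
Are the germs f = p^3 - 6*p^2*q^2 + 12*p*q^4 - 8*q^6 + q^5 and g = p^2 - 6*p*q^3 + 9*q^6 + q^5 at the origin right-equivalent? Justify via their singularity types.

No.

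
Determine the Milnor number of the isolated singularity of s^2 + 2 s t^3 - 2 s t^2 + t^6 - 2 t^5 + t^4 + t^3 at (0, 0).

2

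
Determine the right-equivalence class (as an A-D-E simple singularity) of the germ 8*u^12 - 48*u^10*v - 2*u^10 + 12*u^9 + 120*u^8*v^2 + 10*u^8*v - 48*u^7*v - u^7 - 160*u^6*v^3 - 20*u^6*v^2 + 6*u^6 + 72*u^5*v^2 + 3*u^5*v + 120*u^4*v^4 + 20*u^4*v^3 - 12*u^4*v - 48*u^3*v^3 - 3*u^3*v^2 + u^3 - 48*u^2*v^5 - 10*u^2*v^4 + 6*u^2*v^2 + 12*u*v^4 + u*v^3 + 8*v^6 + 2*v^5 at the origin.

E7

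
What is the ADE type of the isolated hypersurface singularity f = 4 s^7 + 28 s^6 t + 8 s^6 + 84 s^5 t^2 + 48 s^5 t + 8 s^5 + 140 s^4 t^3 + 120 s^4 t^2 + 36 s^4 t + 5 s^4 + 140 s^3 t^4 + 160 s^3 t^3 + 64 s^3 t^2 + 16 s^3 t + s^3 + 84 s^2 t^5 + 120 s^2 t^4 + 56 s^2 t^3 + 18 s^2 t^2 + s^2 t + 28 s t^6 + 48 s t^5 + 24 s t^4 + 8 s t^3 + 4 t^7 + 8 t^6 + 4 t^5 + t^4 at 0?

The Hessian of f at 0 is [[0, 0], [0, 0]] with rank 0, so corank 2. A Groebner basis of the Jacobian ideal J(f) in C{s,t} is {s*t^2, -s*t/2 + t^3, s^2 + 2*s*t}; counting standard monomials gives mu = 5. Corank 2; j^3 = s^2*(s + t) has shape L^2 M (L != M), so D-series; mu = 5 gives D_5.

D5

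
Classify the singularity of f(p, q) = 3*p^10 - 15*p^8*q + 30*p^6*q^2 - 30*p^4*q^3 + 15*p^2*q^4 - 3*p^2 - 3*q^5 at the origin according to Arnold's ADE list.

A_{4}

The Hessian of f at 0 has rank 1. Corank 1: A-series; mu = 4 gives A_4.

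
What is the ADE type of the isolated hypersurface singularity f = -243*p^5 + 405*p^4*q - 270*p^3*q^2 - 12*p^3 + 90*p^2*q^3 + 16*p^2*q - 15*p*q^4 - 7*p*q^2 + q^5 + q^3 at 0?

D_{6}

The Hessian of f at 0 has rank 0. Corank 2; j^3 = -(2*p - q)^2*(3*p - q) has shape L^2 M (L != M), so D-series; mu = 6 gives D_6.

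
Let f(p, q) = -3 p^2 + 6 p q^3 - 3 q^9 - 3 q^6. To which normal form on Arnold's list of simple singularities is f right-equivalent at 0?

A_8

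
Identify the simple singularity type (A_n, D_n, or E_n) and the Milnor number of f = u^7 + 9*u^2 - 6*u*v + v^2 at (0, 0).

Type A_{6}, Milnor number mu = 6.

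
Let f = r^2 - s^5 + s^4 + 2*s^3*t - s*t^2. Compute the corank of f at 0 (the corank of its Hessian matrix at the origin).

2

Hessian at 0 has rank 1.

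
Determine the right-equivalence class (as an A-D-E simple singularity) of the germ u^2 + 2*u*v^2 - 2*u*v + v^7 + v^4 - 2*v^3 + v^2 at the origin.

The Hessian of f at 0 has rank 1. Corank 1: A-series; mu = 6 gives A_6.

A_6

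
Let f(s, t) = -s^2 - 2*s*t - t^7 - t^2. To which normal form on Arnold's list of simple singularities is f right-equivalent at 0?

The Hessian of f at 0 has rank 1. Corank 1: A-series; mu = 6 gives A_6.

A6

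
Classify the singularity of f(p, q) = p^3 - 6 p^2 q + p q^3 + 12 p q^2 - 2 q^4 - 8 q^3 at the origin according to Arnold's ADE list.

E_7

The Hessian of f at 0 has rank 0. Corank 2; j^3 = (p - 2*q)^3 is a perfect cube, so E-series; the 4-jet and mu = 7 give E_7.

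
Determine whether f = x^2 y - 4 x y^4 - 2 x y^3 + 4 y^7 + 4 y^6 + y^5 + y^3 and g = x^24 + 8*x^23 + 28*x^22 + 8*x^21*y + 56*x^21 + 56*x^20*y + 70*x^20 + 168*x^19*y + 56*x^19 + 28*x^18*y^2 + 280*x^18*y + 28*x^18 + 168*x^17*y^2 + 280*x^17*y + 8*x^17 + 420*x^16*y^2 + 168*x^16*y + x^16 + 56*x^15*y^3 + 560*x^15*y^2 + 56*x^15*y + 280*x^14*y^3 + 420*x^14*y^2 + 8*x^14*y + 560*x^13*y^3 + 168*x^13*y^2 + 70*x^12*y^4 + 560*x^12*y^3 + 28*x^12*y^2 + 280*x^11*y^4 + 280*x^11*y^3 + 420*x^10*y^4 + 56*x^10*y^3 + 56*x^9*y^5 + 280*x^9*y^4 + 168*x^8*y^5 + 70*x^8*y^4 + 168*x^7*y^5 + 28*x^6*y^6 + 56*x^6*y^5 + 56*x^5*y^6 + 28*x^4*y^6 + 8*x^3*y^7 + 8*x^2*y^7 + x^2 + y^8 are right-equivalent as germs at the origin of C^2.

The Hessian of f at 0 has rank 0. Corank 2; j^3 = y*(x^2 + y^2) splits into three distinct lines over C (the quadratic factor has nonzero discriminant), so D_4. The Hessian of g at 0 has rank 1. Corank 1: A-series; mu = 7 gives A_7. f is D_4 but g is A_7, hence not right-equivalent.

No.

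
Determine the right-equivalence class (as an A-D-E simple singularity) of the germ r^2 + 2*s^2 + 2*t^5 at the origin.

The Hessian of f at 0 has rank 2. Corank 1: A-series; mu = 4 gives A_4.

A_4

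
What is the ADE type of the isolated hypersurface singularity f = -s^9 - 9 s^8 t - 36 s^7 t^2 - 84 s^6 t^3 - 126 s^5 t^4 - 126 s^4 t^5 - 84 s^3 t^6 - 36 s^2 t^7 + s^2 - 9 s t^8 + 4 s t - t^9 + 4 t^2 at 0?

The Hessian of f at 0 is [[2, 4], [4, 8]] with rank 1, so corank 1. A Groebner basis of the Jacobian ideal J(f) in C{s,t} is {t^8, s + 2*t}; counting standard monomials gives mu = 8. Corank 1: A-series; mu = 8 gives A_8.

A_{8}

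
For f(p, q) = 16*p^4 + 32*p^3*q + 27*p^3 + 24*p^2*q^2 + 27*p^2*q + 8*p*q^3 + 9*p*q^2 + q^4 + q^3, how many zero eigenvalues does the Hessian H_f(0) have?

2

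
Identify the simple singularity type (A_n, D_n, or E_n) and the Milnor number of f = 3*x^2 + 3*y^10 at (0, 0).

Type A_9, Milnor number mu = 9.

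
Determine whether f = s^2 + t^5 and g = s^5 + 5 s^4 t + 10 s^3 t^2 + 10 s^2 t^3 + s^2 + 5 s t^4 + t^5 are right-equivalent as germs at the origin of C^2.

Yes.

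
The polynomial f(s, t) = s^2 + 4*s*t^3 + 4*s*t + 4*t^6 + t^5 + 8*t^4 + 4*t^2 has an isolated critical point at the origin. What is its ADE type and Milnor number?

Type A_{4}, Milnor number mu = 4.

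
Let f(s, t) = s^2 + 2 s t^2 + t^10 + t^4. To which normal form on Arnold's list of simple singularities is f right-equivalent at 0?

A_9

The Hessian of f at 0 is [[2, 0], [0, 0]] with rank 1, so corank 1. A Groebner basis of the Jacobian ideal J(f) in C{s,t} is {s^5, s^4*t, s + t^2}; counting standard monomials gives mu = 9. Corank 1: A-series; mu = 9 gives A_9.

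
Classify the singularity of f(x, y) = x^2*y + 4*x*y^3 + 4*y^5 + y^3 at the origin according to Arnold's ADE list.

D_{4}

The Hessian of f at 0 has rank 0. Corank 2; j^3 = y*(x^2 + y^2) splits into three distinct lines over C (the quadratic factor has nonzero discriminant), so D_4.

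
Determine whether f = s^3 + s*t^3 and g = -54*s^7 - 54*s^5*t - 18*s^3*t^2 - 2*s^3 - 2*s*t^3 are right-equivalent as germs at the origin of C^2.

Yes.

The Hessian of f at 0 has rank 0. Corank 2; j^3 = s^3 is a perfect cube, so E-series; the 4-jet and mu = 7 give E_7. The Hessian of g at 0 has rank 0. Corank 2; j^3 = -2*s^3 is a perfect cube, so E-series; the 4-jet and mu = 7 give E_7. Both have type E_7, hence right-equivalent.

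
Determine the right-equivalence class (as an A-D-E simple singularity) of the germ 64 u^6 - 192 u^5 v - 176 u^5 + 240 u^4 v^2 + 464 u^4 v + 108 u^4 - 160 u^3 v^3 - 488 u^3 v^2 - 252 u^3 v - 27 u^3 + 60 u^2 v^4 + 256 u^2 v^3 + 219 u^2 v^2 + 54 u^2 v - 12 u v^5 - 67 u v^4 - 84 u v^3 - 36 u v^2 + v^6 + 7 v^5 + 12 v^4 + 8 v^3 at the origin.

The Hessian of f at 0 has rank 0. Corank 2; j^3 = -(3*u - 2*v)^3 is a perfect cube, so E-series; the 5-jet and mu = 8 give E_8.

E_{8}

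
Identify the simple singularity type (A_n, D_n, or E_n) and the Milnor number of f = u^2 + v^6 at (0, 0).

The Hessian of f at 0 has rank 1. Corank 1: A-series; mu = 5 gives A_5.

Type A_5, Milnor number mu = 5.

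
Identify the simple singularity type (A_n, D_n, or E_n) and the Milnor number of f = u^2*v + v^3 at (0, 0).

Type D4, Milnor number mu = 4.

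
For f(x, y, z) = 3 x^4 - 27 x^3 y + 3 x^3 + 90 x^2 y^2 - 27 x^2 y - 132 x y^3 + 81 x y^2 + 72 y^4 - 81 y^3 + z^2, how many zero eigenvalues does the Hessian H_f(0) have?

2

Hessian at 0 has rank 1.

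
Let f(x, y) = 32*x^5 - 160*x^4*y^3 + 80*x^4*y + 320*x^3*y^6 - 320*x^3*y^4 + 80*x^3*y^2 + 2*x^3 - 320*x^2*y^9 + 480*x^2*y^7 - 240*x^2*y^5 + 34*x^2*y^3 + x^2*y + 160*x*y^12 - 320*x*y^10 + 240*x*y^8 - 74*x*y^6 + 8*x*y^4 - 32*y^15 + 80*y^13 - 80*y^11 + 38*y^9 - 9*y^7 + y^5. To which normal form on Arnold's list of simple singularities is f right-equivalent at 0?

D_{6}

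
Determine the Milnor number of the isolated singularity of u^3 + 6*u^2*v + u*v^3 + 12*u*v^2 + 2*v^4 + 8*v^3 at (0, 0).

The Hessian of f at 0 has rank 0. Corank 2; j^3 = (u + 2*v)^3 is a perfect cube, so E-series; the 4-jet and mu = 7 give E_7.

7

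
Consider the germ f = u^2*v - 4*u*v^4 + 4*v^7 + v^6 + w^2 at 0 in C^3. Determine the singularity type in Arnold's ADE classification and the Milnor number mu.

The Hessian of f at 0 has rank 1. Corank 2; j^3 = u^2*v has shape L^2 M (L != M), so D-series; mu = 7 gives D_7.

Type D_7, Milnor number mu = 7.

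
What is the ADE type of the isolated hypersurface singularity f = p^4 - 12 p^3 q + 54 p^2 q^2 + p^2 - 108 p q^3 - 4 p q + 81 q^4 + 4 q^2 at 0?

A3

The Hessian of f at 0 has rank 1. Corank 1: A-series; mu = 3 gives A_3.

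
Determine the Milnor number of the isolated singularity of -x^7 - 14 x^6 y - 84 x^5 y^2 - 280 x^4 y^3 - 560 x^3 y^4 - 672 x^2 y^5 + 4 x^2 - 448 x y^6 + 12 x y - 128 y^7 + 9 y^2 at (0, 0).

The Hessian of f at 0 has rank 1. Corank 1: A-series; mu = 6 gives A_6.

6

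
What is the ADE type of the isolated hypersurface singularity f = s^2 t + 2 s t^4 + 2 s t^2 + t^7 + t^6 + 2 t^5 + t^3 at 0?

The Hessian of f at 0 has rank 0. Corank 2; j^3 = t*(s + t)^2 has shape L^2 M (L != M), so D-series; mu = 7 gives D_7.

D_7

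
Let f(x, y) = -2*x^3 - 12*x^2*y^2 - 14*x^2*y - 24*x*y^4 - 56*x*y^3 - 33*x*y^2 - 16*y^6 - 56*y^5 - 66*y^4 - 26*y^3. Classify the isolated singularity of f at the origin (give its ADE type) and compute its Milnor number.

Type D4, Milnor number mu = 4.

The Hessian of f at 0 has rank 0. Corank 2; j^3 = -(x + 2*y)*(2*x^2 + 10*x*y + 13*y^2) splits into three distinct lines over C (the quadratic factor has nonzero discriminant), so D_4.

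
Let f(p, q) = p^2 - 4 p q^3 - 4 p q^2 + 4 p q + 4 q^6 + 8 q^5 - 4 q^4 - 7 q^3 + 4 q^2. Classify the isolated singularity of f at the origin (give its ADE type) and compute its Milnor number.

Type A_2, Milnor number mu = 2.

The Hessian of f at 0 has rank 1. Corank 1: A-series; mu = 2 gives A_2.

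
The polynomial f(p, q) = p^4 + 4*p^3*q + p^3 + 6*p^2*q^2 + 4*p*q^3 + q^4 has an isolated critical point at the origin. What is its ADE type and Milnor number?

The Hessian of f at 0 has rank 0. Corank 2; j^3 = p^3 is a perfect cube, so E-series; the 4-jet and mu = 6 give E_6.

Type E_6, Milnor number mu = 6.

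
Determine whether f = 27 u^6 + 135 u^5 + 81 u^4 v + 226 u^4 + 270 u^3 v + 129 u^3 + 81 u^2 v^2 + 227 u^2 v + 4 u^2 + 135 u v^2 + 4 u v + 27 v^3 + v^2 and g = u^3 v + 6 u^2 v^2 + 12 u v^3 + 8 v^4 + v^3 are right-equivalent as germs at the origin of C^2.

No.

The Hessian of f at 0 has rank 1. Corank 1: A-series; mu = 2 gives A_2. The Hessian of g at 0 has rank 0. Corank 2; j^3 = v^3 is a perfect cube, so E-series; the 4-jet and mu = 7 give E_7. f is A_2 but g is E_7, hence not right-equivalent.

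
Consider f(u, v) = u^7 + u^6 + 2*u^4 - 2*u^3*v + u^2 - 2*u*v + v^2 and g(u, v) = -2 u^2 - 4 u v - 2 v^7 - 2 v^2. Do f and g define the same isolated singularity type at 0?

Yes.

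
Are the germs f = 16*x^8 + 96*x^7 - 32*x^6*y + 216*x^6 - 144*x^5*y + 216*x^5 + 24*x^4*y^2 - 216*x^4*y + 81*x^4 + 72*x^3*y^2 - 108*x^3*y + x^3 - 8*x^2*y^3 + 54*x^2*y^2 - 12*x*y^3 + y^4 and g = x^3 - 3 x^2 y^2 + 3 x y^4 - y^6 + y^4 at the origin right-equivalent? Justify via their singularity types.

The Hessian of f at 0 is [[0, 0], [0, 0]] with rank 0, so corank 2. A Groebner basis of the Jacobian ideal J(f) in C{x,y} is {y^4, x*y^2 - y^3/9, x^2}; counting standard monomials gives mu = 6. Corank 2; j^3 = x^3 is a perfect cube, so E-series; the 4-jet and mu = 6 give E_6. The Hessian of g at 0 is [[0, 0], [0, 0]] with rank 0, so corank 2. A Groebner basis of the Jacobian ideal J(g) in C{x,y} is {x^3, x^2*y, -x^2/2 + x*y^2, y^3}; counting standard monomials gives mu = 6. Corank 2; j^3 = x^3 is a perfect cube, so E-series; the 4-jet and mu = 6 give E_6. Both have type E_6, hence right-equivalent.

Yes.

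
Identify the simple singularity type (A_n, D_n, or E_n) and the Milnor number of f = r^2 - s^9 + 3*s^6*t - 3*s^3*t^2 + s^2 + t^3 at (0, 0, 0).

Type A_{2}, Milnor number mu = 2.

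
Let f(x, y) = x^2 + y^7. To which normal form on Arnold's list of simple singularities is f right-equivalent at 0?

The Hessian of f at 0 has rank 1. Corank 1: A-series; mu = 6 gives A_6.

A6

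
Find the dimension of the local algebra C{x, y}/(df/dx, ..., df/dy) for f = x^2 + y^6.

5

The Hessian of f at 0 has rank 1. Corank 1: A-series; mu = 5 gives A_5.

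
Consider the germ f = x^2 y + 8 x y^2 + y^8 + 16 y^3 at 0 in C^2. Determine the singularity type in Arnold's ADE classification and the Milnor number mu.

The Hessian of f at 0 is [[0, 0], [0, 0]] with rank 0, so corank 2. A Groebner basis of the Jacobian ideal J(f) in C{x,y} is {x^2/8 + y^7 - 2*y^2, x^3 + 64*y^3, x*y + 4*y^2}; counting standard monomials gives mu = 9. Corank 2; j^3 = y*(x + 4*y)^2 has shape L^2 M (L != M), so D-series; mu = 9 gives D_9.

Type D_{9}, Milnor number mu = 9.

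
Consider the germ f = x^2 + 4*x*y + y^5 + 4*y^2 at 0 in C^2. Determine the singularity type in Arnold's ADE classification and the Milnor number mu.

The Hessian of f at 0 has rank 1. Corank 1: A-series; mu = 4 gives A_4.

Type A_{4}, Milnor number mu = 4.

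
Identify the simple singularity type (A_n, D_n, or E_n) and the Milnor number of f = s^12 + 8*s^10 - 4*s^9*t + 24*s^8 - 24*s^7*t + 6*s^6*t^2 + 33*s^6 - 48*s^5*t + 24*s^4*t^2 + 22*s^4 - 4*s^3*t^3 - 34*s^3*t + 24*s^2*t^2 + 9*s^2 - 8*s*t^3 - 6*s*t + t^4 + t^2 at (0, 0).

The Hessian of f at 0 is [[18, -6], [-6, 2]] with rank 1, so corank 1. A Groebner basis of the Jacobian ideal J(f) in C{s,t} is {t^3, s - t/3}; counting standard monomials gives mu = 3. Corank 1: A-series; mu = 3 gives A_3.

Type A3, Milnor number mu = 3.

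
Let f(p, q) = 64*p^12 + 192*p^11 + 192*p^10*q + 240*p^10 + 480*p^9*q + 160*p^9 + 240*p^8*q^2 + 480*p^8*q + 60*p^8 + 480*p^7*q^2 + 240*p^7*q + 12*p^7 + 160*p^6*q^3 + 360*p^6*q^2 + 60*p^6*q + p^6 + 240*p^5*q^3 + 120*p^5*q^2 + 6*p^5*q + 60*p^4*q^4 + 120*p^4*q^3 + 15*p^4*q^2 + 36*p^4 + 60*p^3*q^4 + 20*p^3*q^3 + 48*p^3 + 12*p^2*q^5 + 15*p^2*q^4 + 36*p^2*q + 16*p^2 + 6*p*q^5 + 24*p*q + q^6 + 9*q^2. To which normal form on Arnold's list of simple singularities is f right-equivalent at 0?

The Hessian of f at 0 is [[32, 24], [24, 18]] with rank 1, so corank 1. A Groebner basis of the Jacobian ideal J(f) in C{p,q} is {p*q^2 - 8*p*q/3 + 64*p/81 - 4*q^2/3 + 16*q/27, 160*p*q/27 - 512*p/243 + q^3 + 8*q^2/3 - 128*q/81, p^2 + 2*p/3 + q/2}; counting standard monomials gives mu = 5. Corank 1: A-series; mu = 5 gives A_5.

A_5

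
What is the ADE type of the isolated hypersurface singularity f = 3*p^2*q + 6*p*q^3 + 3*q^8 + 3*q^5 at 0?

D_{9}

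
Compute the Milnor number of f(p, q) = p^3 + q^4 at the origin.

6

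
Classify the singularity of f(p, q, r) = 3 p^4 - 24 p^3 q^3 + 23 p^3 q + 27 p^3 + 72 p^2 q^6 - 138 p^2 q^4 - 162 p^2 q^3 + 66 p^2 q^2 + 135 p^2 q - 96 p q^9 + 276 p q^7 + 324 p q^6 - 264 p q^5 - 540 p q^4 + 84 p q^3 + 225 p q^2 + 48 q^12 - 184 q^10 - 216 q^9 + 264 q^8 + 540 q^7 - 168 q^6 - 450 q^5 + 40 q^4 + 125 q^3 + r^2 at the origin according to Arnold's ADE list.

The Hessian of f at 0 is [[0, 0, 0], [0, 0, 0], [0, 0, 2]] with rank 1, so corank 2. A Groebner basis of the Jacobian ideal J(f) in C{p,q,r} is {19683*p^2 + 65610*p*q + q^4 + 27*q^3 + 54675*q^2, p^3 + 1485*p^2 + 4950*p*q + 20*q^3/3 + 4125*q^2, p^2*q - 567*p^2 - 1890*p*q - 32*q^3/9 - 1575*q^2, 162*p^2 + p*q^2 + 540*p*q + 17*q^3/9 + 450*q^2, r}; counting standard monomials gives mu = 7. Corank 2; j^3 = (3*p + 5*q)^3 is a perfect cube, so E-series; the 4-jet and mu = 7 give E_7.

E_{7}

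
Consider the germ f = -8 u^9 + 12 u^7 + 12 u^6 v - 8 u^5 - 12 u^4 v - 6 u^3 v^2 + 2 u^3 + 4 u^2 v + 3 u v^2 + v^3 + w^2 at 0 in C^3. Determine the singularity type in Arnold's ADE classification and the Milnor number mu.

The Hessian of f at 0 is [[0, 0, 0], [0, 0, 0], [0, 0, 2]] with rank 1, so corank 2. A Groebner basis of the Jacobian ideal J(f) in C{u,v,w} is {v^3, u^2 - 3*v^2/2, u*v + 3*v^2/2, w}; counting standard monomials gives mu = 4. Corank 2; j^3 = (u + v)*(2*u^2 + 2*u*v + v^2) splits into three distinct lines over C (the quadratic factor has nonzero discriminant), so D_4.

Type D4, Milnor number mu = 4.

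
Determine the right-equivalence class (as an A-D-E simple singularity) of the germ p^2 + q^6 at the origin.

A_5

The Hessian of f at 0 has rank 1. Corank 1: A-series; mu = 5 gives A_5.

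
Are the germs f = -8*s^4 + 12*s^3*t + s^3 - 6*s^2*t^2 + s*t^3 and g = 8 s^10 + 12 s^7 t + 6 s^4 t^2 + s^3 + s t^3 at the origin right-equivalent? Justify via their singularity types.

The Hessian of f at 0 is [[0, 0], [0, 0]] with rank 0, so corank 2. A Groebner basis of the Jacobian ideal J(f) in C{s,t} is {3*s^2/4 + t^4 + t^3/4, s^3, s^2*t - s^2/4 - t^3/12, -s^2 + s*t^2 - t^3/3}; counting standard monomials gives mu = 7. Corank 2; j^3 = s^3 is a perfect cube, so E-series; the 4-jet and mu = 7 give E_7. The Hessian of g at 0 is [[0, 0], [0, 0]] with rank 0, so corank 2. A Groebner basis of the Jacobian ideal J(g) in C{s,t} is {s^3, s*t^2, 3*s^2 + t^3}; counting standard monomials gives mu = 7. Corank 2; j^3 = s^3 is a perfect cube, so E-series; the 4-jet and mu = 7 give E_7. Both have type E_7, hence right-equivalent.

Yes.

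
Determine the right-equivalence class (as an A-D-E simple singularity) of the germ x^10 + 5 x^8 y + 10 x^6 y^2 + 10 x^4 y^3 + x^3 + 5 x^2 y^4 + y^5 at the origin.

E8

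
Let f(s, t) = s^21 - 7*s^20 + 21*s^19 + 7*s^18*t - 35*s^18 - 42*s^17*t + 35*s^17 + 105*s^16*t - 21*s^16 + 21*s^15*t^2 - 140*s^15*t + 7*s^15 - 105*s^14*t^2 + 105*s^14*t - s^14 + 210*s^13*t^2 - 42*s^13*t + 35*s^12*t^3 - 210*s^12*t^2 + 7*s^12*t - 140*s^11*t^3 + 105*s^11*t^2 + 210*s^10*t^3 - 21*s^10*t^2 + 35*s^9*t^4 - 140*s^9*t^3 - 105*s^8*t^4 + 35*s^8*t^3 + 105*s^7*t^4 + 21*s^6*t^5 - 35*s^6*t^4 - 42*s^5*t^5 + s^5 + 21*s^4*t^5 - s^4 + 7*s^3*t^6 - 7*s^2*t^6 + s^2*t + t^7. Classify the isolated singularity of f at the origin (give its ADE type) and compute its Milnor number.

The Hessian of f at 0 is [[0, 0], [0, 0]] with rank 0, so corank 2. A Groebner basis of the Jacobian ideal J(f) in C{s,t} is {s^2/7 + t^6, s^3, s*t}; counting standard monomials gives mu = 8. Corank 2; j^3 = s^2*t has shape L^2 M (L != M), so D-series; mu = 8 gives D_8.

Type D8, Milnor number mu = 8.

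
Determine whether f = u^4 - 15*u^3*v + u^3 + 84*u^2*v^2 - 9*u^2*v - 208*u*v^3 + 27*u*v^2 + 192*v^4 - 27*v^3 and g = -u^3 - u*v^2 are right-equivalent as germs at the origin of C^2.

The Hessian of f at 0 is [[0, 0], [0, 0]] with rank 0, so corank 2. A Groebner basis of the Jacobian ideal J(f) in C{u,v} is {3*u^2 - 18*u*v + v^4 - v^3 + 27*v^2, u^3 + 63*u^2 - 378*u*v - 48*v^3 + 567*v^2, u^2*v + 13*u^2 - 78*u*v - 40*v^3/3 + 117*v^2, 2*u^2 + u*v^2 - 12*u*v - 11*v^3/3 + 18*v^2}; counting standard monomials gives mu = 7. Corank 2; j^3 = (u - 3*v)^3 is a perfect cube, so E-series; the 4-jet and mu = 7 give E_7. The Hessian of g at 0 is [[0, 0], [0, 0]] with rank 0, so corank 2. A Groebner basis of the Jacobian ideal J(g) in C{u,v} is {v^3, u^2 + v^2/3, u*v}; counting standard monomials gives mu = 4. Corank 2; j^3 = -u*(u^2 + v^2) splits into three distinct lines over C (the quadratic factor has nonzero discriminant), so D_4. f is E_7 but g is D_4, hence not right-equivalent.

No.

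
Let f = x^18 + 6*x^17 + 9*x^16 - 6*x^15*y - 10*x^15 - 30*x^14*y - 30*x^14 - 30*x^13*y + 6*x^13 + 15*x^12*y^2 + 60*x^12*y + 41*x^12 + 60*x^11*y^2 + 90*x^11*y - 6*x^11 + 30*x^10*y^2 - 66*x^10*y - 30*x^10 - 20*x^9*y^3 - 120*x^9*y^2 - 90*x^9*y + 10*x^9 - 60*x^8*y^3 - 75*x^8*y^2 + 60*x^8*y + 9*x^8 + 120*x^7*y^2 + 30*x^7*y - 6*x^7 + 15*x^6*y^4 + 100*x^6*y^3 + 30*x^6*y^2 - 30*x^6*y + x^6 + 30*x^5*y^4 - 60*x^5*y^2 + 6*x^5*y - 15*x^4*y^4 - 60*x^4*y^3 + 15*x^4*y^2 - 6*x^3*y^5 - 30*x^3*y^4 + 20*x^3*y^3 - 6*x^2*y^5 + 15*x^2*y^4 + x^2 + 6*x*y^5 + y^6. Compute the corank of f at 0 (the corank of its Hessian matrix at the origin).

The Hessian at 0 is [[2, 0], [0, 0]] of rank 1; hence corank 1.

1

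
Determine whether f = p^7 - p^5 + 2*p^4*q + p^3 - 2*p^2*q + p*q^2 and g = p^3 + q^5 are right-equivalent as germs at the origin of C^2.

No.

The Hessian of f at 0 is [[0, 0], [0, 0]] with rank 0, so corank 2. A Groebner basis of the Jacobian ideal J(f) in C{p,q} is {-p*q/6 + q^4 + q^2/6, p*q^2 - q^3, p^2 - 7*p*q/6 + q^2/6}; counting standard monomials gives mu = 6. Corank 2; j^3 = p*(p - q)^2 has shape L^2 M (L != M), so D-series; mu = 6 gives D_6. The Hessian of g at 0 is [[0, 0], [0, 0]] with rank 0, so corank 2. A Groebner basis of the Jacobian ideal J(g) in C{p,q} is {q^4, p^2}; counting standard monomials gives mu = 8. Corank 2; j^3 = p^3 is a perfect cube, so E-series; the 5-jet and mu = 8 give E_8. f is D_6 but g is E_8, hence not right-equivalent.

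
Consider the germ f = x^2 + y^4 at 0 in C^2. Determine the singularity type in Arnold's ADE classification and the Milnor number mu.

The Hessian of f at 0 has rank 1. Corank 1: A-series; mu = 3 gives A_3.

Type A_3, Milnor number mu = 3.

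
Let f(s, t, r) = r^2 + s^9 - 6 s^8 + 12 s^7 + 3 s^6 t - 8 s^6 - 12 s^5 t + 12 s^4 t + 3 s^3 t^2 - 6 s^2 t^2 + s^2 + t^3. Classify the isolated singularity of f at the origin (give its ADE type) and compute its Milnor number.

Type A_2, Milnor number mu = 2.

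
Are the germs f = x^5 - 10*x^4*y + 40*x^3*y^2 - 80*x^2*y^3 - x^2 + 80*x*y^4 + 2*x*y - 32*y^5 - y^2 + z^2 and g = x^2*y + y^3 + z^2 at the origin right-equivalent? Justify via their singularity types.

No.

The Hessian of f at 0 is [[-2, 2, 0], [2, -2, 0], [0, 0, 2]] with rank 2, so corank 1. A Groebner basis of the Jacobian ideal J(f) in C{x,y,z} is {y^4, x - y, z}; counting standard monomials gives mu = 4. Corank 1: A-series; mu = 4 gives A_4. The Hessian of g at 0 is [[0, 0, 0], [0, 0, 0], [0, 0, 2]] with rank 1, so corank 2. A Groebner basis of the Jacobian ideal J(g) in C{x,y,z} is {y^3, x^2 + 3*y^2, x*y, z}; counting standard monomials gives mu = 4. Corank 2; j^3 = y*(x^2 + y^2) splits into three distinct lines over C (the quadratic factor has nonzero discriminant), so D_4. f is A_4 but g is D_4, hence not right-equivalent.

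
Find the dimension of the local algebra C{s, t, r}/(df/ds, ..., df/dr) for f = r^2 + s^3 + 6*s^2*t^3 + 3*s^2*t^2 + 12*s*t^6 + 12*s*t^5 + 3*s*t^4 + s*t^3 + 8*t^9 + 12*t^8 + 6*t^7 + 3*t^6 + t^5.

7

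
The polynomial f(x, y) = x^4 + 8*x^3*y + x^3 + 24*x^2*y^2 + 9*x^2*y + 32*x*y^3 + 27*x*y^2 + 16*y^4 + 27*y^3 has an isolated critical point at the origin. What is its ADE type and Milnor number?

The Hessian of f at 0 has rank 0. Corank 2; j^3 = (x + 3*y)^3 is a perfect cube, so E-series; the 4-jet and mu = 6 give E_6.

Type E_{6}, Milnor number mu = 6.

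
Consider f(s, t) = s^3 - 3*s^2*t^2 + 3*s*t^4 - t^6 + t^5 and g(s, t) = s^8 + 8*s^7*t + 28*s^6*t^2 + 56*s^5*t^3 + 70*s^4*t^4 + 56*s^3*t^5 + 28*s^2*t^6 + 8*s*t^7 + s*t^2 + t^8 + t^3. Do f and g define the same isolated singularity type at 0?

No.

The Hessian of f at 0 has rank 0. Corank 2; j^3 = s^3 is a perfect cube, so E-series; the 5-jet and mu = 8 give E_8. The Hessian of g at 0 has rank 0. Corank 2; j^3 = t^2*(s + t) has shape L^2 M (L != M), so D-series; mu = 9 gives D_9. f is E_8 but g is D_9, hence not right-equivalent.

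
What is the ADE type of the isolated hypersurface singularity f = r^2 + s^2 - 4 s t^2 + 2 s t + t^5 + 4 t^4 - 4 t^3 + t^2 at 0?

A_{4}

The Hessian of f at 0 has rank 2. Corank 1: A-series; mu = 4 gives A_4.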